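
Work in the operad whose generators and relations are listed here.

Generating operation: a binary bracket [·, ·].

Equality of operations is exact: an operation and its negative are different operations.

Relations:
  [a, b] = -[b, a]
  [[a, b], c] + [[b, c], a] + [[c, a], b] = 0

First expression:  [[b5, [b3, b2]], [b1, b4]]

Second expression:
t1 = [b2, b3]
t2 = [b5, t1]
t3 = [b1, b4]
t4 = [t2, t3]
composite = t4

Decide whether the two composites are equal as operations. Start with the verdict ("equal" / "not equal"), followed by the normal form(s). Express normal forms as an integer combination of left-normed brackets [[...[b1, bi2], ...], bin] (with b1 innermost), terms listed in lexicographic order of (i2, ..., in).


not equal; first: -[[[[b1, b4], b2], b3], b5] + [[[[b1, b4], b3], b2], b5] + [[[[b1, b4], b5], b2], b3] - [[[[b1, b4], b5], b3], b2]; second: [[[[b1, b4], b2], b3], b5] - [[[[b1, b4], b3], b2], b5] - [[[[b1, b4], b5], b2], b3] + [[[[b1, b4], b5], b3], b2]

Reducing the first expression gives -[[[[b1, b4], b2], b3], b5] + [[[[b1, b4], b3], b2], b5] + [[[[b1, b4], b5], b2], b3] - [[[[b1, b4], b5], b3], b2]
Reducing the second expression gives [[[[b1, b4], b2], b3], b5] - [[[[b1, b4], b3], b2], b5] - [[[[b1, b4], b5], b2], b3] + [[[[b1, b4], b5], b3], b2]
They disagree, so not equal.


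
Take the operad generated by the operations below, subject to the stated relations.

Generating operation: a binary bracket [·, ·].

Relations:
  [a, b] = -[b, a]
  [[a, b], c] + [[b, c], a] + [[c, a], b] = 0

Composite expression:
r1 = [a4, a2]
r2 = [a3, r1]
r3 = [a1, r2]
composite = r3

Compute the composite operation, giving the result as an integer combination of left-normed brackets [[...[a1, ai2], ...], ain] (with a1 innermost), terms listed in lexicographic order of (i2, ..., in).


Antisymmetry and Jacobi reduce to a1-anchored left-normed brackets.
Composite bracket: [a1, [a3, [a4, a2]]]
The bracket unfolds into 8 signed words via [a, b] = ab - ba (2^3 = 8).
Only words starting with a1 matter:
  the word a1a2a4a3 carries sign +1 and contributes +[[[a1, a2], a4], a3]
  the word a1a3a2a4 carries sign -1 and contributes -[[[a1, a3], a2], a4]
  the word a1a3a4a2 carries sign +1 and contributes +[[[a1, a3], a4], a2]
  the word a1a4a2a3 carries sign -1 and contributes -[[[a1, a4], a2], a3]

[[[a1, a2], a4], a3] - [[[a1, a3], a2], a4] + [[[a1, a3], a4], a2] - [[[a1, a4], a2], a3]


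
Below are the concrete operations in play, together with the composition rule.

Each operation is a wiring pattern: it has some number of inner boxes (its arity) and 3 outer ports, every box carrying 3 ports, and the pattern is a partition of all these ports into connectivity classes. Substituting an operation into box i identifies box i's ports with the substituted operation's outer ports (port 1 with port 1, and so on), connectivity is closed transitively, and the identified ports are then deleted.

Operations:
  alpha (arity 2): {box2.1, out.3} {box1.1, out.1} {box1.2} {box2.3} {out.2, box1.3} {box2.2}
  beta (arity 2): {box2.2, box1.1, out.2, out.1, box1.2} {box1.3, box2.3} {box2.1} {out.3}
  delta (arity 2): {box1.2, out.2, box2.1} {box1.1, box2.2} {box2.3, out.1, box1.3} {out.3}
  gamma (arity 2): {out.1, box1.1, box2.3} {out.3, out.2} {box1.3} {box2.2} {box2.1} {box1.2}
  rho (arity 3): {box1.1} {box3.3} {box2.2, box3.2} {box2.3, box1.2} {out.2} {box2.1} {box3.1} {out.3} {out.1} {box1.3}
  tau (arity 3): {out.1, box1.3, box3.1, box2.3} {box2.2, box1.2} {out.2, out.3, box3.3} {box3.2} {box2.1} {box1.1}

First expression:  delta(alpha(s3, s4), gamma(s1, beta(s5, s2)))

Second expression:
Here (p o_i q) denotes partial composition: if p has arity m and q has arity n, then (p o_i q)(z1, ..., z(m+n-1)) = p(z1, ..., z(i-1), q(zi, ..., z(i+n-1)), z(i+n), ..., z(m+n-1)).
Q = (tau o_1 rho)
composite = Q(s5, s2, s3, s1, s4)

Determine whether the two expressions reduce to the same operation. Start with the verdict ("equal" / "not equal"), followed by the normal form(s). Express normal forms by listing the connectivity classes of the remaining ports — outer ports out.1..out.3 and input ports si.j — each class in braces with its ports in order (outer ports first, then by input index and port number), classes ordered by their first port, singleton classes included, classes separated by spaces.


not equal; first: {out.1, s3.1, s4.1} {out.2, s1.1, s3.3} {out.3} {s1.2} {s1.3} {s2.1} {s2.2, s5.1, s5.2} {s2.3, s5.3} {s3.2} {s4.2} {s4.3}; second: {out.1, s1.3, s4.1} {out.2, out.3, s4.3} {s1.1} {s1.2} {s2.1} {s2.2, s3.2} {s2.3, s5.2} {s3.1} {s3.3} {s4.2} {s5.1} {s5.3}

Reducing the first expression gives {out.1, s3.1, s4.1} {out.2, s1.1, s3.3} {out.3} {s1.2} {s1.3} {s2.1} {s2.2, s5.1, s5.2} {s2.3, s5.3} {s3.2} {s4.2} {s4.3}
Reducing the second expression gives {out.1, s1.3, s4.1} {out.2, out.3, s4.3} {s1.1} {s1.2} {s2.1} {s2.2, s3.2} {s2.3, s5.2} {s3.1} {s3.3} {s4.2} {s5.1} {s5.3}
They disagree, so not equal.


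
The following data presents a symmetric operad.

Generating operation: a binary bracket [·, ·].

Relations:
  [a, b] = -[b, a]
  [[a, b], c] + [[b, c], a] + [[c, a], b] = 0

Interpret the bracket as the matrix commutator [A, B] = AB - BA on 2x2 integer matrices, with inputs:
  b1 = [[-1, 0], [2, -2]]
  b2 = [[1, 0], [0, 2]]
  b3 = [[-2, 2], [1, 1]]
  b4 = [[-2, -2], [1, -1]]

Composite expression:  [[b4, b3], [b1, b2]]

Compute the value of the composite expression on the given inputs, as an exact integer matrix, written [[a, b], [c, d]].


[b4, b3] = [[-4, -8], [-2, 4]]
[b1, b2] = [[0, 0], [-2, 0]]
[[b4, b3], [b1, b2]] = [[16, 0], [-16, -16]]

[[16, 0], [-16, -16]]


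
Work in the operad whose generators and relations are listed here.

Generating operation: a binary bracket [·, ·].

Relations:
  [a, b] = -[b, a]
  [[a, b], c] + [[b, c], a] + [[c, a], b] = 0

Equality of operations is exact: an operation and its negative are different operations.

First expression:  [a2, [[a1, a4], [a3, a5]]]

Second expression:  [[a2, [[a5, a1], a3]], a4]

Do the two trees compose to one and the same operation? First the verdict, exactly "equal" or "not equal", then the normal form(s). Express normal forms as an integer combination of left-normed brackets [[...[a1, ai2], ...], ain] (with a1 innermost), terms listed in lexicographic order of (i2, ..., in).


not equal; the first gives -[[[[a1, a4], a3], a5], a2] + [[[[a1, a4], a5], a3], a2] and the second [[[[a1, a5], a3], a2], a4]

The first expression, normalized: -[[[[a1, a4], a3], a5], a2] + [[[[a1, a4], a5], a3], a2]
The second expression, normalized: [[[[a1, a5], a3], a2], a4]
The forms do not match — not equal.


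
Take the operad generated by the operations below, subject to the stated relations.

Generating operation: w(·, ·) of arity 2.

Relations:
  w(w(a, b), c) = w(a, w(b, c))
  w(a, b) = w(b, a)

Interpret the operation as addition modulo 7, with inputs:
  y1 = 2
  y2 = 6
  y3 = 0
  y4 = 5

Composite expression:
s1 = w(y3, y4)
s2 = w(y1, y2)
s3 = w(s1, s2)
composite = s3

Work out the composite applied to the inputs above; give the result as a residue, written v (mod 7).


6 (mod 7)


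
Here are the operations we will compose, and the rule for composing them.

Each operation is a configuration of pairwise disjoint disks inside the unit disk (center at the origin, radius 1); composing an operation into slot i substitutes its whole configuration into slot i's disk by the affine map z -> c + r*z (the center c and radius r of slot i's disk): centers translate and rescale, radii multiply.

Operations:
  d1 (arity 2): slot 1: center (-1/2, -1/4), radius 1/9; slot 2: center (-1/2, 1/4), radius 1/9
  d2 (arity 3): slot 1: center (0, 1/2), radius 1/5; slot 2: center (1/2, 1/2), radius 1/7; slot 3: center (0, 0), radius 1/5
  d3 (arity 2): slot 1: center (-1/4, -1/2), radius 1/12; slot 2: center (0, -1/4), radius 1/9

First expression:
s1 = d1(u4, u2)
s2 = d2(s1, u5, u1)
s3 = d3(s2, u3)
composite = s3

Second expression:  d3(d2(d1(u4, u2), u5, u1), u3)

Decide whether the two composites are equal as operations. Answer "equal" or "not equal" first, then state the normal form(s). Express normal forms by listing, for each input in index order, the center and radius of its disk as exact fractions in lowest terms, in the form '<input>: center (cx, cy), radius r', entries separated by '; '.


Normal form of the first expression: u1: center (-1/4, -1/2), radius 1/60; u2: center (-31/120, -109/240), radius 1/540; u3: center (0, -1/4), radius 1/9; u4: center (-31/120, -37/80), radius 1/540; u5: center (-5/24, -11/24), radius 1/84
Normal form of the second expression: u1: center (-1/4, -1/2), radius 1/60; u2: center (-31/120, -109/240), radius 1/540; u3: center (0, -1/4), radius 1/9; u4: center (-31/120, -37/80), radius 1/540; u5: center (-5/24, -11/24), radius 1/84
Same normal form: equal.

equal; both compose to u1: center (-1/4, -1/2), radius 1/60; u2: center (-31/120, -109/240), radius 1/540; u3: center (0, -1/4), radius 1/9; u4: center (-31/120, -37/80), radius 1/540; u5: center (-5/24, -11/24), radius 1/84


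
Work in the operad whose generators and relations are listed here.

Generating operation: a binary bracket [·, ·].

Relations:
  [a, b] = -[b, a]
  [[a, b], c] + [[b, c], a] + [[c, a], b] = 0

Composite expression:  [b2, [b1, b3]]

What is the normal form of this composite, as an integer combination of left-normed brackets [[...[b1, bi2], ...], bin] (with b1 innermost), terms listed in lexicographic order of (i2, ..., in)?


In the tensor algebra, words opening b1 carry the b1-anchored form.
Composite bracket: [b2, [b1, b3]]
Each bracket splits as ab - ba, giving 4 signed words (2^2 = 4).
Only words starting with b1 matter:
  sign of b1b3b2 is -1, so it contributes -[[b1, b3], b2]

-[[b1, b3], b2]


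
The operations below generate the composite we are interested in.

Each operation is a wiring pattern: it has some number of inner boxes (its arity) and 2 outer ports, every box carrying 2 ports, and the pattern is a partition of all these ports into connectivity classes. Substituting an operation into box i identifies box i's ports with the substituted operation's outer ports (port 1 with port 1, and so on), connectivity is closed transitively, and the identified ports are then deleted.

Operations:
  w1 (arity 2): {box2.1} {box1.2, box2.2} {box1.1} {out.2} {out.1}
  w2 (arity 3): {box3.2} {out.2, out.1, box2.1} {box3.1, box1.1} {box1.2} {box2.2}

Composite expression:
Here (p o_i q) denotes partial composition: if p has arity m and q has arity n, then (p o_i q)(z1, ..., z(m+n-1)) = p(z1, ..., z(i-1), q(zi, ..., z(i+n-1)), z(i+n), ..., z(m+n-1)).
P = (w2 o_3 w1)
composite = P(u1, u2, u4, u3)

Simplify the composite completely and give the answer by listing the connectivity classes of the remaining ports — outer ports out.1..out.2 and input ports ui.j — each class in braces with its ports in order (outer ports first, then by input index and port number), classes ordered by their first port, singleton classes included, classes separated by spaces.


{out.1, out.2, u2.1} {u1.1} {u1.2} {u2.2} {u3.1} {u3.2, u4.2} {u4.1}


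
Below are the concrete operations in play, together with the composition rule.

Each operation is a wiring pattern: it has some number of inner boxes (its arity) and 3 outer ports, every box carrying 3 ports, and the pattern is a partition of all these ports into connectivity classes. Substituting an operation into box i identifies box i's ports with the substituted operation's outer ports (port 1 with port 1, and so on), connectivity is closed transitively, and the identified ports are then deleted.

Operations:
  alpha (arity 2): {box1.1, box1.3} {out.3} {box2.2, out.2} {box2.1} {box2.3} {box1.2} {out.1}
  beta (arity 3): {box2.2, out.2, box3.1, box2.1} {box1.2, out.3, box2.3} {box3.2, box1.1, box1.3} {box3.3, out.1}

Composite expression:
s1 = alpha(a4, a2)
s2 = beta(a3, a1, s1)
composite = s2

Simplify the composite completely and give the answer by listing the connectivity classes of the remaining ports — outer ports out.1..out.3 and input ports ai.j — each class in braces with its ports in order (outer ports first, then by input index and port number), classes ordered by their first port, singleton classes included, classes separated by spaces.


{out.1} {out.2, a1.1, a1.2} {out.3, a1.3, a3.2} {a2.1} {a2.2, a3.1, a3.3} {a2.3} {a4.1, a4.3} {a4.2}


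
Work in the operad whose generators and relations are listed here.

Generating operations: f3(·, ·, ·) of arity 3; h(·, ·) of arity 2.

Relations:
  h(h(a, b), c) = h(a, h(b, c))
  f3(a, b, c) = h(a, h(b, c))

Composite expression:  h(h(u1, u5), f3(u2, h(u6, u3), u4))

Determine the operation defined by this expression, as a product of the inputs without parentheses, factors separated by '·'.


u1 · u5 · u2 · u6 · u3 · u4

Key point: h is associative — brackets drop, the u-order remains.
h(u1, u5) collapses to u1 · u5
h(u6, u3) collapses to u6 · u3
f3(u2, h(u6, u3), u4) collapses to u2 · u6 · u3 · u4
h(h(u1, u5), f3(u2, h(u6, u3), u4)) collapses to u1 · u5 · u2 · u6 · u3 · u4


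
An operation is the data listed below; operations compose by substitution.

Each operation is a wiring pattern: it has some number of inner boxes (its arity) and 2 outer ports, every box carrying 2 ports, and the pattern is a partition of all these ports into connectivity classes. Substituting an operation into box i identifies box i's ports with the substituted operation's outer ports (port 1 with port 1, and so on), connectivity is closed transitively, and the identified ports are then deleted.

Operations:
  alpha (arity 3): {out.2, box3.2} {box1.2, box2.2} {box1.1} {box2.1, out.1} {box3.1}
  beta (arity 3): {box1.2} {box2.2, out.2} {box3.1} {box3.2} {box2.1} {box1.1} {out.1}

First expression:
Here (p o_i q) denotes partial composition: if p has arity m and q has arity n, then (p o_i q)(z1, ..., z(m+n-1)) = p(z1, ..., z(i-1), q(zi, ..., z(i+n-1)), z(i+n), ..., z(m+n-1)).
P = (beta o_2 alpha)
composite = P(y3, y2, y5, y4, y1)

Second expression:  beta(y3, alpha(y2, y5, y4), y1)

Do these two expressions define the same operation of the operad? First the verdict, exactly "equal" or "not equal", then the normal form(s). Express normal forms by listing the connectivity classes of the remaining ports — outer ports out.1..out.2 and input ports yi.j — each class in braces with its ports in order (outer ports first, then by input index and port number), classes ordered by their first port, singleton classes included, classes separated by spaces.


equal: each reduces to {out.1} {out.2, y4.2} {y1.1} {y1.2} {y2.1} {y2.2, y5.2} {y3.1} {y3.2} {y4.1} {y5.1}

Normal form of the first expression: {out.1} {out.2, y4.2} {y1.1} {y1.2} {y2.1} {y2.2, y5.2} {y3.1} {y3.2} {y4.1} {y5.1}
Normal form of the second expression: {out.1} {out.2, y4.2} {y1.1} {y1.2} {y2.1} {y2.2, y5.2} {y3.1} {y3.2} {y4.1} {y5.1}
Identical normal forms: equal.


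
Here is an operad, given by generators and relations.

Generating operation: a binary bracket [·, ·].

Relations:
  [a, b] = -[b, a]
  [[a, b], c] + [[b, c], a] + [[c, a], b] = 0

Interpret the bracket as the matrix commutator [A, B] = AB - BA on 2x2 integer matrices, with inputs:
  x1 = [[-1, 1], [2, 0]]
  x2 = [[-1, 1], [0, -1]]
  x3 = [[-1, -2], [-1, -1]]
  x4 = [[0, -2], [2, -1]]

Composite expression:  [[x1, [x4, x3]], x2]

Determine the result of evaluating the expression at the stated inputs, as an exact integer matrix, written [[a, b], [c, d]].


[[-25, 10], [0, 25]]

[x4, x3] = [[6, -2], [1, -6]]
[x1, [x4, x3]] = [[5, -10], [25, -5]]
[[x1, [x4, x3]], x2] = [[-25, 10], [0, 25]]


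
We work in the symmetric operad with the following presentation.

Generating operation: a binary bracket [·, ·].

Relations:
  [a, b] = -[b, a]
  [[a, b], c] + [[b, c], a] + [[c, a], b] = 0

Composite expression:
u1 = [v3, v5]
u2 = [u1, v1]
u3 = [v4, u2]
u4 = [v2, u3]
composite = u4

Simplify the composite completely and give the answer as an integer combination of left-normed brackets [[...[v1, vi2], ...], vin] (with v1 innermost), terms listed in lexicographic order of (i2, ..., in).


-[[[[v1, v3], v5], v4], v2] + [[[[v1, v5], v3], v4], v2]

Left-normed coefficients sit on the v1-initial expansion words.
Composite bracket: [v2, [v4, [[v3, v5], v1]]]
Full expansion: 16 signed words from ab - ba (2^4 = 16).
The v1-initial words carry the normal form:
  v1v3v5v4v2 appears with sign -1, giving the term -[[[[v1, v3], v5], v4], v2]
  v1v5v3v4v2 appears with sign +1, giving the term +[[[[v1, v5], v3], v4], v2]


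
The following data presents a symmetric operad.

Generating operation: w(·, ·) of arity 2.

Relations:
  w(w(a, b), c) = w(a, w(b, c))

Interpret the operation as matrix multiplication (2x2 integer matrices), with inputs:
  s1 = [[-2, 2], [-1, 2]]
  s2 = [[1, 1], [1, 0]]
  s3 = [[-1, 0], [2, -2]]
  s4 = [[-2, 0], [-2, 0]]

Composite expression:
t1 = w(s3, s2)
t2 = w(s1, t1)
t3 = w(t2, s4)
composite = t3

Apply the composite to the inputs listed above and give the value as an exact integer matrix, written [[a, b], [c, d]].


[[-16, 0], [-12, 0]]

w(s3, s2) = [[-1, -1], [0, 2]]
w(s1, w(s3, s2)) = [[2, 6], [1, 5]]
w(w(s1, w(s3, s2)), s4) = [[-16, 0], [-12, 0]]


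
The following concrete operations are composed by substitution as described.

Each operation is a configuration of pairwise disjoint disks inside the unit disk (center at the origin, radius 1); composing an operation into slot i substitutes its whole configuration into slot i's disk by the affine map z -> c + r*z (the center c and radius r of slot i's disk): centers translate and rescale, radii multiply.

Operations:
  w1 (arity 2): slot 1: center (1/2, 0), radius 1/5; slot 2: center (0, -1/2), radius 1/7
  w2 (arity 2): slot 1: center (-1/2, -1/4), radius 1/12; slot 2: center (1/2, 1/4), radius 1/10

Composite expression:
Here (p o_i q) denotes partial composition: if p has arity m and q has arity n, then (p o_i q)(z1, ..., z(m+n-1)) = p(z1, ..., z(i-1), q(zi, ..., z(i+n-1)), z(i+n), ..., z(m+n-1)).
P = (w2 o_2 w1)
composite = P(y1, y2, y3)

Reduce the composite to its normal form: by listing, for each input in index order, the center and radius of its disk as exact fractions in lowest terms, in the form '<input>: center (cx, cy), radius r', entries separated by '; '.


y1: center (-1/2, -1/4), radius 1/12; y2: center (11/20, 1/4), radius 1/50; y3: center (1/2, 1/5), radius 1/70

Nesting under w2 composes maps z -> c + r*z down each y-path.
y1: after 1 affine step, its disk has center (-1/2, -1/4), radius 1/12
y2: after 2 affine steps, its disk has center (11/20, 1/4), radius 1/50
y3: after 2 affine steps, its disk has center (1/2, 1/5), radius 1/70


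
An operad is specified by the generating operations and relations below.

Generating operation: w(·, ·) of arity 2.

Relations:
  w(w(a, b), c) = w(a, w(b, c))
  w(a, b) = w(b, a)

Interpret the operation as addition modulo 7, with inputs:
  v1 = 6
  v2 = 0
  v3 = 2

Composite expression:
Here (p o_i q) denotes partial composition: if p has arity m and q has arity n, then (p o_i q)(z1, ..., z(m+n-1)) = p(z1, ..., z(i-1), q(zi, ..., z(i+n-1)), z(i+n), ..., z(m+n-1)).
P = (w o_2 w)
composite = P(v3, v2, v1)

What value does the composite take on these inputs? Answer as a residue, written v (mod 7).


w(v2, v1) = 6
w(v3, w(v2, v1)) = 1

1 (mod 7)


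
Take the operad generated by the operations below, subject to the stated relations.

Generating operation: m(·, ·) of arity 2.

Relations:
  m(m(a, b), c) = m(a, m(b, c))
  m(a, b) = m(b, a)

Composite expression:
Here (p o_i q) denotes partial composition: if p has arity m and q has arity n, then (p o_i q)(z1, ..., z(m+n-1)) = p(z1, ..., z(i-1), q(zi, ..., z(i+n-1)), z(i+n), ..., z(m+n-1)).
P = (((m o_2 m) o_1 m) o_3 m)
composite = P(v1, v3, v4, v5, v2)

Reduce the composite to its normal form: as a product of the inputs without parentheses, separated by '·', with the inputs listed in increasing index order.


v1 · v2 · v3 · v4 · v5


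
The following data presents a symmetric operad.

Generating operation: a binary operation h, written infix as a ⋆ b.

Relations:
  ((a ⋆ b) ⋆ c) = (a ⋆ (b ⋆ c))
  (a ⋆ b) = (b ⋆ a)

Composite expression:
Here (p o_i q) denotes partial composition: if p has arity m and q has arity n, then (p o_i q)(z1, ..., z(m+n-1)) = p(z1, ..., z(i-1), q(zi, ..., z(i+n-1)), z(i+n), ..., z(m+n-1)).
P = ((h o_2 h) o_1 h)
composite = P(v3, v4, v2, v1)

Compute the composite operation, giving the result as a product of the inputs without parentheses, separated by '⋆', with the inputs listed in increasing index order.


Reordering under h is free, so list the v-inputs canonically.
(v3 ⋆ v4) unparenthesizes to v3 ⋆ v4
(v2 ⋆ v1) unparenthesizes to v2 ⋆ v1
((v3 ⋆ v4) ⋆ (v2 ⋆ v1)) unparenthesizes to v3 ⋆ v4 ⋆ v2 ⋆ v1
the factors in increasing index order: v1 ⋆ v2 ⋆ v3 ⋆ v4

v1 ⋆ v2 ⋆ v3 ⋆ v4


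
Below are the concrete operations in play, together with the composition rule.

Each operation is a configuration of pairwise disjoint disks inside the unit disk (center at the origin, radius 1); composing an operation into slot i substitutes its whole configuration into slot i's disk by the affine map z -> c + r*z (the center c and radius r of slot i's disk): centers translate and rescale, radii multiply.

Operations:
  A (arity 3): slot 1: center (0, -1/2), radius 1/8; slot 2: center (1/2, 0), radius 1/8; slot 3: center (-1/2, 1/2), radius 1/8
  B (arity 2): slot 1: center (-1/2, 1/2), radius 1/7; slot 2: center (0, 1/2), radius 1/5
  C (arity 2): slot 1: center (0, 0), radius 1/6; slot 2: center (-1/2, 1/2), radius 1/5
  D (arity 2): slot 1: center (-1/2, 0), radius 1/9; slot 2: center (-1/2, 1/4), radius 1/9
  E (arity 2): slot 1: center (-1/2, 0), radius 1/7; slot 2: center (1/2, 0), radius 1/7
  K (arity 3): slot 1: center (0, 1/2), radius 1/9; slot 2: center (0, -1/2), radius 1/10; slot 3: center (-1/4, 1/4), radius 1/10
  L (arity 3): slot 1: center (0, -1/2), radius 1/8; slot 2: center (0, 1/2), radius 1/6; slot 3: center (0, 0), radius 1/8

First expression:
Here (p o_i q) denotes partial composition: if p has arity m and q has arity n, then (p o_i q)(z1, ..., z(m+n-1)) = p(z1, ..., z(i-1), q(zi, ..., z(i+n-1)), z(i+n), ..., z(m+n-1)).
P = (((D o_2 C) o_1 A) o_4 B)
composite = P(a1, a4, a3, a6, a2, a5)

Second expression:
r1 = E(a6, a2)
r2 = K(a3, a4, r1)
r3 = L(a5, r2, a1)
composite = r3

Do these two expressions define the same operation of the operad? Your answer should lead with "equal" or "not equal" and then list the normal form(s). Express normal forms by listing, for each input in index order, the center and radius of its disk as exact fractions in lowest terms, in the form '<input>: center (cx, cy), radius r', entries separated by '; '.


not equal: they reduce to a1: center (-1/2, -1/18), radius 1/72; a2: center (-1/2, 7/27), radius 1/270; a3: center (-5/9, 1/18), radius 1/72; a4: center (-4/9, 0), radius 1/72; a5: center (-5/9, 11/36), radius 1/45; a6: center (-55/108, 7/27), radius 1/378 and a1: center (0, 0), radius 1/8; a2: center (-1/30, 13/24), radius 1/420; a3: center (0, 7/12), radius 1/54; a4: center (0, 5/12), radius 1/60; a5: center (0, -1/2), radius 1/8; a6: center (-1/20, 13/24), radius 1/420

Reducing the first expression gives a1: center (-1/2, -1/18), radius 1/72; a2: center (-1/2, 7/27), radius 1/270; a3: center (-5/9, 1/18), radius 1/72; a4: center (-4/9, 0), radius 1/72; a5: center (-5/9, 11/36), radius 1/45; a6: center (-55/108, 7/27), radius 1/378
Reducing the second expression gives a1: center (0, 0), radius 1/8; a2: center (-1/30, 13/24), radius 1/420; a3: center (0, 7/12), radius 1/54; a4: center (0, 5/12), radius 1/60; a5: center (0, -1/2), radius 1/8; a6: center (-1/20, 13/24), radius 1/420
The normal forms differ: not equal.


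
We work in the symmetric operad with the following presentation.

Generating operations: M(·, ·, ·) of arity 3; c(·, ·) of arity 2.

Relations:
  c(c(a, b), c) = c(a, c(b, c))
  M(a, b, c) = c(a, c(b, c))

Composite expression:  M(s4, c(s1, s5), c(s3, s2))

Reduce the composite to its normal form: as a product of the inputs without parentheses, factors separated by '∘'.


s4 ∘ s1 ∘ s5 ∘ s3 ∘ s2

All parenthesizations of M agree; list the s-inputs left to right.
c(s1, s5) reduces to s1 ∘ s5
c(s3, s2) reduces to s3 ∘ s2
M(s4, c(s1, s5), c(s3, s2)) reduces to s4 ∘ s1 ∘ s5 ∘ s3 ∘ s2


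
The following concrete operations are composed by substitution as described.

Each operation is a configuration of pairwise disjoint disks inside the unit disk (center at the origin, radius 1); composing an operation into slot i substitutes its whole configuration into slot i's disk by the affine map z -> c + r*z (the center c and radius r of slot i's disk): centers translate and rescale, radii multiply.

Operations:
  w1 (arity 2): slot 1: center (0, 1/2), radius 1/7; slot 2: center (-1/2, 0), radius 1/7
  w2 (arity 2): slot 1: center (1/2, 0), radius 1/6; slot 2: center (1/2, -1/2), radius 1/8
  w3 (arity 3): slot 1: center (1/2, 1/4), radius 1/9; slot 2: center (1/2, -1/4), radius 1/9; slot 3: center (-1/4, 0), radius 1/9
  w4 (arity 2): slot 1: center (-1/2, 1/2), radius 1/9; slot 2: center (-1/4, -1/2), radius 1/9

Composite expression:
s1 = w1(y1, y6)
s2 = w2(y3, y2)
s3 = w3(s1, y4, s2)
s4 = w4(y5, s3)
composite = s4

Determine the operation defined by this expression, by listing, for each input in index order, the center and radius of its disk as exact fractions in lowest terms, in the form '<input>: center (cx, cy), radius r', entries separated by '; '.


Follow each y-input down from w4: c' goes to c + r*c', radius to r*r'.
for y5, the 1-step affine chain lands on center (-1/2, 1/2), radius 1/9
for y1, the 3-step affine chain lands on center (-7/36, -151/324), radius 1/567
for y6, the 3-step affine chain lands on center (-65/324, -17/36), radius 1/567
for y4, the 2-step affine chain lands on center (-7/36, -19/36), radius 1/81
for y3, the 3-step affine chain lands on center (-22/81, -1/2), radius 1/486
for y2, the 3-step affine chain lands on center (-22/81, -41/81), radius 1/648

y1: center (-7/36, -151/324), radius 1/567; y2: center (-22/81, -41/81), radius 1/648; y3: center (-22/81, -1/2), radius 1/486; y4: center (-7/36, -19/36), radius 1/81; y5: center (-1/2, 1/2), radius 1/9; y6: center (-65/324, -17/36), radius 1/567


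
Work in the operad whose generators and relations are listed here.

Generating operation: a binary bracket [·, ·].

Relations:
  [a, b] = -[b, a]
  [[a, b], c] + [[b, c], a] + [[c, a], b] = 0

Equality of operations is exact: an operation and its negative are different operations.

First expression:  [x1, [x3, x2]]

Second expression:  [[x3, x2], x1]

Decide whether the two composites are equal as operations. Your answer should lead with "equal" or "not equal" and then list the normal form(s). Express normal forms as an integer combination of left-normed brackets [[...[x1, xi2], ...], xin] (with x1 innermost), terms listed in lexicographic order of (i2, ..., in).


not equal; first: -[[x1, x2], x3] + [[x1, x3], x2]; second: [[x1, x2], x3] - [[x1, x3], x2]

The first composite normalizes to -[[x1, x2], x3] + [[x1, x3], x2]
The second composite normalizes to [[x1, x2], x3] - [[x1, x3], x2]
Distinct normal forms: not equal.


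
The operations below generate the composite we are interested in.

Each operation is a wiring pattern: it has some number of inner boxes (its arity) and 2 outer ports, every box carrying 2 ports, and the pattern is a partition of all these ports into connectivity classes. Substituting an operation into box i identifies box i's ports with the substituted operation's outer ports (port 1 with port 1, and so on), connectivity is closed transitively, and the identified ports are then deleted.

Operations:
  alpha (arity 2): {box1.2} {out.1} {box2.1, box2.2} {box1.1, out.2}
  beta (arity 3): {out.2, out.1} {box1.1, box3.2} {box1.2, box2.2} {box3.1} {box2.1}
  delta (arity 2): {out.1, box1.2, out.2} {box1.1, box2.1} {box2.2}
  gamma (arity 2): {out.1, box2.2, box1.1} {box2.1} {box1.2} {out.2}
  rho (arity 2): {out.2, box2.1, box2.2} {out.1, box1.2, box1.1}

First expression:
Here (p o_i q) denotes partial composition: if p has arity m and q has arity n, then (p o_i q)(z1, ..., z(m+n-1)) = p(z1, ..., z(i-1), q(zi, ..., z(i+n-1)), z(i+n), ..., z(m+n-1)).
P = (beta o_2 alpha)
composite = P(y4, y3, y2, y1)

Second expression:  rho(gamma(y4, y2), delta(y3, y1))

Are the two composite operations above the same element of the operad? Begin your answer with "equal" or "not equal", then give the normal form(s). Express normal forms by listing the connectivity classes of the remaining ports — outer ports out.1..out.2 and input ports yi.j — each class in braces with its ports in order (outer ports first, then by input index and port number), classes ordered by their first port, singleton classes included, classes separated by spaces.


not equal; the first gives {out.1, out.2} {y1.1} {y1.2, y4.1} {y2.1, y2.2} {y3.1, y4.2} {y3.2} and the second {out.1, y2.2, y4.1} {out.2, y3.2} {y1.1, y3.1} {y1.2} {y2.1} {y4.2}

The first expression, normalized: {out.1, out.2} {y1.1} {y1.2, y4.1} {y2.1, y2.2} {y3.1, y4.2} {y3.2}
The second expression, normalized: {out.1, y2.2, y4.1} {out.2, y3.2} {y1.1, y3.1} {y1.2} {y2.1} {y4.2}
No match — not equal.


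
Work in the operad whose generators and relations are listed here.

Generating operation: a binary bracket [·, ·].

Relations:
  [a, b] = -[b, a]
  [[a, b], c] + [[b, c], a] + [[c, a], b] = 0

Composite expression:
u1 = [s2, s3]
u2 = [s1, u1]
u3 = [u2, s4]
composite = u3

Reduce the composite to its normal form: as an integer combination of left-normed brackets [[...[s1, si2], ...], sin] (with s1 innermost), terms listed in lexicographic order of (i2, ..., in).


[[[s1, s2], s3], s4] - [[[s1, s3], s2], s4]

In the tensor algebra, words opening s1 carry the s1-anchored form.
Composite bracket: [[s1, [s2, s3]], s4]
Full expansion: 8 signed words from ab - ba (2^3 = 8).
Collect the words opening with s1:
  sign of s1s2s3s4 is +1, so it contributes +[[[s1, s2], s3], s4]
  sign of s1s3s2s4 is -1, so it contributes -[[[s1, s3], s2], s4]


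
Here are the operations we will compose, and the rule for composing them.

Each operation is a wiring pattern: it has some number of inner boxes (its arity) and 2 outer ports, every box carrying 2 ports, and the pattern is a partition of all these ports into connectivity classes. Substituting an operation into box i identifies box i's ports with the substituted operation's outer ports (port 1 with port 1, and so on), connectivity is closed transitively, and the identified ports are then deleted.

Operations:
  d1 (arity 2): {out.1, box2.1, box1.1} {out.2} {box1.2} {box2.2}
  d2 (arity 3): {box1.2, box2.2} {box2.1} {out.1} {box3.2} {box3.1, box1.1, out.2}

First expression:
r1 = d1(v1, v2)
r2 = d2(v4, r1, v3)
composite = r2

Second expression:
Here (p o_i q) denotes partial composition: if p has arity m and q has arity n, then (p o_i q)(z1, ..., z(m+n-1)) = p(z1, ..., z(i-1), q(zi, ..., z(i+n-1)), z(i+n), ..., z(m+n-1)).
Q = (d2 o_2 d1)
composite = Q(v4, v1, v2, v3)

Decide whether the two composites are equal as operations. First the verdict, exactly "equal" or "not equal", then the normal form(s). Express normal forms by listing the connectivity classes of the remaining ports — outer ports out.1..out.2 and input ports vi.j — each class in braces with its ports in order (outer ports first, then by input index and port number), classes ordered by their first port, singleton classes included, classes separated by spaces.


equal — both sides give {out.1} {out.2, v3.1, v4.1} {v1.1, v2.1} {v1.2} {v2.2} {v3.2} {v4.2}


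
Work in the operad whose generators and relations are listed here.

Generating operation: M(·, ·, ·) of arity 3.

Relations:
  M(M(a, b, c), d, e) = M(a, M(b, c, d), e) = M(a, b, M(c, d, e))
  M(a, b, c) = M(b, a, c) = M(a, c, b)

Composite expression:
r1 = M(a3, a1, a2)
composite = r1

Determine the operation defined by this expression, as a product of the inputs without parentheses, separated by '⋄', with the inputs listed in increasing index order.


a1 ⋄ a2 ⋄ a3

With M associative and commutative, the a-input set is all that matters.
M(a3, a1, a2) unparenthesizes to a3 ⋄ a1 ⋄ a2
reordering the factors by index: a1 ⋄ a2 ⋄ a3


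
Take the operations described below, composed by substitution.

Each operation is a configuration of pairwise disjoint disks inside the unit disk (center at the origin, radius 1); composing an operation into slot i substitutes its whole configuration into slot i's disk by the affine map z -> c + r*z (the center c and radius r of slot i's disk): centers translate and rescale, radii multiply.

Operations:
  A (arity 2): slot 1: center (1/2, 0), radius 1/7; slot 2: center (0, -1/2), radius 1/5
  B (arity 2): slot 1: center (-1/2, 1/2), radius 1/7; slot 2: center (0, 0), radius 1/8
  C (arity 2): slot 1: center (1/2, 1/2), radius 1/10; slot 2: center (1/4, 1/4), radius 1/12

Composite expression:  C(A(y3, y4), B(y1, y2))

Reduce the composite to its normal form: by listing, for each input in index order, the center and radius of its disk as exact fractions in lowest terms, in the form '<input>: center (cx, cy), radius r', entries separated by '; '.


y1: center (5/24, 7/24), radius 1/84; y2: center (1/4, 1/4), radius 1/96; y3: center (11/20, 1/2), radius 1/70; y4: center (1/2, 9/20), radius 1/50

Each y-disk chains the slot maps above it in C; radii multiply.
tracing y3 down its 2-map path: center (11/20, 1/2), radius 1/70
tracing y4 down its 2-map path: center (1/2, 9/20), radius 1/50
tracing y1 down its 2-map path: center (5/24, 7/24), radius 1/84
tracing y2 down its 2-map path: center (1/4, 1/4), radius 1/96


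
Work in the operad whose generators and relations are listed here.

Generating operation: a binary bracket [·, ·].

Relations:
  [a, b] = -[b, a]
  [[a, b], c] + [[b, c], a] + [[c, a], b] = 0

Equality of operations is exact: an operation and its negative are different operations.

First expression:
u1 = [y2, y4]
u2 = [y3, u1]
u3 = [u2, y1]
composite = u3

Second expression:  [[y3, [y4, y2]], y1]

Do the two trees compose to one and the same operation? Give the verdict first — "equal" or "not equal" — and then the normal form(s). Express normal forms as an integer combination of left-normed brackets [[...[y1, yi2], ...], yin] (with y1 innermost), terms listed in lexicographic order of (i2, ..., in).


In normal form, the first expression is [[[y1, y2], y4], y3] - [[[y1, y3], y2], y4] + [[[y1, y3], y4], y2] - [[[y1, y4], y2], y3]
In normal form, the second expression is -[[[y1, y2], y4], y3] + [[[y1, y3], y2], y4] - [[[y1, y3], y4], y2] + [[[y1, y4], y2], y3]
Different reductions; not equal.

not equal; the first gives [[[y1, y2], y4], y3] - [[[y1, y3], y2], y4] + [[[y1, y3], y4], y2] - [[[y1, y4], y2], y3] and the second -[[[y1, y2], y4], y3] + [[[y1, y3], y2], y4] - [[[y1, y3], y4], y2] + [[[y1, y4], y2], y3]


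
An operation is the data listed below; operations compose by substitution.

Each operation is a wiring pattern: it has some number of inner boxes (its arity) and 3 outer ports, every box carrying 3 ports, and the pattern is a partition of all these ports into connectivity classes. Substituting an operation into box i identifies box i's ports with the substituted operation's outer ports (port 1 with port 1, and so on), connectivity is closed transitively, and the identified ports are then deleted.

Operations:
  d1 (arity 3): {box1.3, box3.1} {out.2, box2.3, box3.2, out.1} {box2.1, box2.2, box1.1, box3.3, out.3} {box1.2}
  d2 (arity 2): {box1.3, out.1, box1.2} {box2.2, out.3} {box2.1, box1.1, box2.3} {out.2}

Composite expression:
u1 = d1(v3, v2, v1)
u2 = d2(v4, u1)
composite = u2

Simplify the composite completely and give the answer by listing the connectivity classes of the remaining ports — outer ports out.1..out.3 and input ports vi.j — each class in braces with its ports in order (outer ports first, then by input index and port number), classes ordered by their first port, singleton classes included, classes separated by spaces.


After gluing at d2, chains via deleted ports link the v-ports.
through d1, on inputs (v3, v2, v1): {out.1, out.2, v1.2, v2.3} {out.3, v1.3, v2.1, v2.2, v3.1} {v1.1, v3.3} {v3.2} (out.j = stage outer ports)
through d2, on inputs (v4, v3, v2, v1): {out.1, v4.2, v4.3} {out.2} {out.3, v1.2, v1.3, v2.1, v2.2, v2.3, v3.1, v4.1} {v1.1, v3.3} {v3.2} (out.j = stage outer ports)

{out.1, v4.2, v4.3} {out.2} {out.3, v1.2, v1.3, v2.1, v2.2, v2.3, v3.1, v4.1} {v1.1, v3.3} {v3.2}


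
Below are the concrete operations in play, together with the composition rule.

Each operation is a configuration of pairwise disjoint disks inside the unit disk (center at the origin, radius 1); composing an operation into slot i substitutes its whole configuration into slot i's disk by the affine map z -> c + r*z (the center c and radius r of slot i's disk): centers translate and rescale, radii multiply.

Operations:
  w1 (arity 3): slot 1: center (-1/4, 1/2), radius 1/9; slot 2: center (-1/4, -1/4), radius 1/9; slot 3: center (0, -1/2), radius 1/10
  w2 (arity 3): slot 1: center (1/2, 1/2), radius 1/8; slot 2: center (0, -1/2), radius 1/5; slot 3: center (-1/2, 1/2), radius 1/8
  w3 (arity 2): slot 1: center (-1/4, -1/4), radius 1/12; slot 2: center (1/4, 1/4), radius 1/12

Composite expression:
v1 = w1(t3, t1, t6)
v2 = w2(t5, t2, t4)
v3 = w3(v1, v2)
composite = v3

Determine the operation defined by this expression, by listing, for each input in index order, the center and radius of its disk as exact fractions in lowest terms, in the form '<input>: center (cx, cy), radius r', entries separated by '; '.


t1: center (-13/48, -13/48), radius 1/108; t2: center (1/4, 5/24), radius 1/60; t3: center (-13/48, -5/24), radius 1/108; t4: center (5/24, 7/24), radius 1/96; t5: center (7/24, 7/24), radius 1/96; t6: center (-1/4, -7/24), radius 1/120

Below w3, radii multiply path by path; the t-disk centers shift.
for t3, the 2-step affine chain lands on center (-13/48, -5/24), radius 1/108
for t1, the 2-step affine chain lands on center (-13/48, -13/48), radius 1/108
for t6, the 2-step affine chain lands on center (-1/4, -7/24), radius 1/120
for t5, the 2-step affine chain lands on center (7/24, 7/24), radius 1/96
for t2, the 2-step affine chain lands on center (1/4, 5/24), radius 1/60
for t4, the 2-step affine chain lands on center (5/24, 7/24), radius 1/96


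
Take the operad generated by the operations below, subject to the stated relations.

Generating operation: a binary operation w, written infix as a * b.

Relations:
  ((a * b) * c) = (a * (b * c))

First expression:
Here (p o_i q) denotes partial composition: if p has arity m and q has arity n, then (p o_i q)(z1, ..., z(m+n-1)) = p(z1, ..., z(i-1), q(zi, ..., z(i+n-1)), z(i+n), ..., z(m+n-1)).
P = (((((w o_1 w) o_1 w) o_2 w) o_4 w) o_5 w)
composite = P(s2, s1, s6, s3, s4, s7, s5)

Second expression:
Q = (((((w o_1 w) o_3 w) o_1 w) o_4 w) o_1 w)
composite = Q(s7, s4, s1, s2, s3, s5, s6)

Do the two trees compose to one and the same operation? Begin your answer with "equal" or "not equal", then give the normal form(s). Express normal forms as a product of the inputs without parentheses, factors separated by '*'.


not equal: they reduce to s2 * s1 * s6 * s3 * s4 * s7 * s5 and s7 * s4 * s1 * s2 * s3 * s5 * s6


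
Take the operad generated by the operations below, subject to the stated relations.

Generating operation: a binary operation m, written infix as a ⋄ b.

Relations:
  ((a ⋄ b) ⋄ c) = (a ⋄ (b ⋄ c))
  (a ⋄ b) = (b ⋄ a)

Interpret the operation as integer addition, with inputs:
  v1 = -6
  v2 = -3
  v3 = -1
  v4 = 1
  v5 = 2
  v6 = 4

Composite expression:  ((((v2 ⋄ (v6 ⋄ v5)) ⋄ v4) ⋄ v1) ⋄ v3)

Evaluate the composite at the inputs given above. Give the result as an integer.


-3


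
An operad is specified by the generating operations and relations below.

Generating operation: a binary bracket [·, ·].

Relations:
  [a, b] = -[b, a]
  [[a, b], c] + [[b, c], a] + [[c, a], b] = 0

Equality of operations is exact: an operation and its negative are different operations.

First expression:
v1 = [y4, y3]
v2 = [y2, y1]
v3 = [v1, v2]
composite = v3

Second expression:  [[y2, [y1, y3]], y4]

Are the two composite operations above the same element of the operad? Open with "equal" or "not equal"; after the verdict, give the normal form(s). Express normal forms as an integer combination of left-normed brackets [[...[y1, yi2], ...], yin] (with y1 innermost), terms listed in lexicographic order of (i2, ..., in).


The first composite normalizes to -[[[y1, y2], y3], y4] + [[[y1, y2], y4], y3]
The second composite normalizes to -[[[y1, y3], y2], y4]
Distinct normal forms: not equal.

not equal; the first gives -[[[y1, y2], y3], y4] + [[[y1, y2], y4], y3] and the second -[[[y1, y3], y2], y4]
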